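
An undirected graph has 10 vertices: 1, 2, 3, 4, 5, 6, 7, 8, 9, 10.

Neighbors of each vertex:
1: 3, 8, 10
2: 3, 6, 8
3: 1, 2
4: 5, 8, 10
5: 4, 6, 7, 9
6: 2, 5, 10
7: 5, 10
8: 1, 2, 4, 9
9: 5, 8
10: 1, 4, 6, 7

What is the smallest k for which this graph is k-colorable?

3

The cycle 2-8-9-5-6-2 has odd length 5, so it cannot be 2-colored; at least 3 colors are needed.
A valid assignment using 3 colors: 1=blue, 2=blue, 3=red, 4=blue, 5=red, 6=green, 7=blue, 8=red, 9=blue, 10=red. Every edge joins two different colors.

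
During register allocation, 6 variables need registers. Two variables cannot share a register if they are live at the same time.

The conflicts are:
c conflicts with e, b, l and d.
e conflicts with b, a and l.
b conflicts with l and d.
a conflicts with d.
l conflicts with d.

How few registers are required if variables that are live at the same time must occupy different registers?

4

c, b, l, d all conflict with each other, so at least 4 registers are needed.
4 registers suffice: register 1 → {e, d}; register 2 → {a, l}; register 3 → {c}; register 4 → {b}. No two conflicting variables share a register.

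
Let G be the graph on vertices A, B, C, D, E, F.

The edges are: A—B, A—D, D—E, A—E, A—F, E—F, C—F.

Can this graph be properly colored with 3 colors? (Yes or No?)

Yes

The chromatic number is 3. A, E, F are mutually adjacent, so at least 3 colors are needed.
One proper 3-coloring: A=1, B=2, C=1, D=2, E=3, F=2.
That is already a proper 3-coloring.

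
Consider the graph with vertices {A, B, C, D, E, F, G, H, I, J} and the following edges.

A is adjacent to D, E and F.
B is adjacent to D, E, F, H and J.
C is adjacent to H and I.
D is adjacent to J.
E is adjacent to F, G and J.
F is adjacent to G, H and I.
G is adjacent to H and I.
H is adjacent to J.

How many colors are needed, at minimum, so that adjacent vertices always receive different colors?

3

A, E, F form a triangle, so at least 3 colors are needed.
A valid assignment using 3 colors: A=3, B=3, C=1, D=2, E=2, F=1, G=3, H=2, I=2, J=1. No two adjacent vertices share a color.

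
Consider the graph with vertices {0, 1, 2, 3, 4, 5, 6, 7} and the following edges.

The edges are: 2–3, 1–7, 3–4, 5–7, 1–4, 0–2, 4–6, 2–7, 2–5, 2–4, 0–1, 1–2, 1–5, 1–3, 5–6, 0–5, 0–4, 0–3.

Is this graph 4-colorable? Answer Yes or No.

0, 1, 2, 3, 4 are pairwise adjacent (a clique of size 5), so at least 5 colors are needed.
So 4 colors are not enough.

No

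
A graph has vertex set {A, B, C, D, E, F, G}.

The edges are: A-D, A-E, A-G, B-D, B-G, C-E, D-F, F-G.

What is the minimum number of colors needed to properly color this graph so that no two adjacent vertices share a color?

2

B and G are adjacent, so at least 2 colors are needed.
2 colors suffice: color 1 → {D, E, G}; color 2 → {A, B, C, F}. Every edge joins two different colors.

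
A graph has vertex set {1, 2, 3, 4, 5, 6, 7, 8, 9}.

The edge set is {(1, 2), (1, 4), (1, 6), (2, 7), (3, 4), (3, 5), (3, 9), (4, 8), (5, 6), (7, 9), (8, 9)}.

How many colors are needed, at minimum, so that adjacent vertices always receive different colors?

The cycle 5-3-4-1-6-5 has odd length 5, so it cannot be 2-colored; at least 3 colors are needed.
3 colors suffice: color red → {2, 4, 6, 9}; color blue → {1, 3, 7, 8}; color green → {5}. Every edge joins two different colors.

3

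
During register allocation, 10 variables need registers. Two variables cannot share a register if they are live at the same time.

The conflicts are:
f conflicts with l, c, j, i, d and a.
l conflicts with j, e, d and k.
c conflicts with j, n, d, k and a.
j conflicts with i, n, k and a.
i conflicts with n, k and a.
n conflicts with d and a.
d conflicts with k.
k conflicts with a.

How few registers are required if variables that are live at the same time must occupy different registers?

4

c, j, n, a are mutually in conflict, so at least 4 registers are needed.
4 registers suffice: register 1 → {j, e, d}; register 2 → {l, c, i}; register 3 → {a}; register 4 → {f, n, k}. Each listed conflict is separated.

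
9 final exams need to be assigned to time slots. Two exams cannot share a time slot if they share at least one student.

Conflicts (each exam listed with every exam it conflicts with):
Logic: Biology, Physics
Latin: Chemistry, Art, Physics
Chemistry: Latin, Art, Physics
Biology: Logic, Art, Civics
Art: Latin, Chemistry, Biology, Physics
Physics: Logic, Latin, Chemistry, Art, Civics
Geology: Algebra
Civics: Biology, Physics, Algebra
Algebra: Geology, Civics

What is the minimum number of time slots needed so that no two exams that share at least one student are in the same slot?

Latin, Chemistry, Art, Physics pairwise conflict, so at least 4 time slots are needed.
4 time slots suffice: time slot 1 → {Biology, Physics, Algebra}; time slot 2 → {Logic, Art, Geology, Civics}; time slot 3 → {Chemistry}; time slot 4 → {Latin}. No two conflicting exams share a time slot.

4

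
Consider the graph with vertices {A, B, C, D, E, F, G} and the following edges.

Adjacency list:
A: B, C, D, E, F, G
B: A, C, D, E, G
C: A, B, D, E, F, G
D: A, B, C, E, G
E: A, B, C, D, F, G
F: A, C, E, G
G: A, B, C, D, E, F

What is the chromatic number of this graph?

6

A, B, C, D, E, G are pairwise adjacent (a clique of size 6), so at least 6 colors are needed.
One proper 6-coloring: A=3, B=5, C=2, D=6, E=1, F=5, G=4. No two adjacent vertices share a color.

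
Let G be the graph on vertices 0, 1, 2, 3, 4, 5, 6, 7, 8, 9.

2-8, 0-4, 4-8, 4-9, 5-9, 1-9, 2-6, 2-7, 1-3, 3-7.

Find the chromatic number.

3

The cycle 3-1-9-4-8-2-7-3 has odd length 7, so it cannot be 2-colored; at least 3 colors are needed.
3 colors suffice: color red → {2, 3, 4, 5}; color blue → {0, 6, 7, 8, 9}; color green → {1}. Every edge joins two different colors.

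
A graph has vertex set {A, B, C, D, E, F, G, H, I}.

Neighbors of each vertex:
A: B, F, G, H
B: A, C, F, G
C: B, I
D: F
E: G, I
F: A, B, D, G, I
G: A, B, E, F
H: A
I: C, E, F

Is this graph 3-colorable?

A, B, F, G are mutually adjacent (a clique of size 4), so at least 4 colors are needed.
So 3 colors are not enough.

No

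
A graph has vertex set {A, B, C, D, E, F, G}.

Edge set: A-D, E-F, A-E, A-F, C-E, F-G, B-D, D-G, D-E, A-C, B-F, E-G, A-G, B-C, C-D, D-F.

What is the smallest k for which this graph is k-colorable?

5

A, D, E, F, G form a clique, so at least 5 colors are needed.
5 colors suffice: color 1 → {D}; color 2 → {B, E}; color 3 → {C, F}; color 4 → {A}; color 5 → {G}. Each edge has distinct colors on its endpoints.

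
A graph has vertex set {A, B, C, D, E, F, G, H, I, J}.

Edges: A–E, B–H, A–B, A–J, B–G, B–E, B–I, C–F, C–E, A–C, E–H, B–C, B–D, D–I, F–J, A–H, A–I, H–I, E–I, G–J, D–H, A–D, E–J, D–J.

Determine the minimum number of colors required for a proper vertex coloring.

A, B, E, H, I are pairwise adjacent (a clique of size 5), so at least 5 colors are needed.
A valid assignment using 5 colors: A=1, B=2, C=4, D=3, E=3, F=1, G=1, H=5, I=4, J=2. No two adjacent vertices share a color.

5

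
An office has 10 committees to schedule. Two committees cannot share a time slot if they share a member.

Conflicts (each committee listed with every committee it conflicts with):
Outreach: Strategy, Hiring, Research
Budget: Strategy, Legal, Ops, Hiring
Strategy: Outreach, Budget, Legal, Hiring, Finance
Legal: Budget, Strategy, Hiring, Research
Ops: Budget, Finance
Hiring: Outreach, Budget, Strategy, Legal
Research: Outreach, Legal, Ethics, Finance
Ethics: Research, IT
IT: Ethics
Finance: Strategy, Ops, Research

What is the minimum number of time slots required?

Budget, Strategy, Legal, Hiring all conflict with each other, so at least 4 time slots are needed.
4 time slots suffice: time slot 1 → {Strategy, Ops, Research, IT}; time slot 2 → {Outreach, Budget, Ethics, Finance}; time slot 3 → {Hiring}; time slot 4 → {Legal}. Every pair that conflicts lands in different time slots.

4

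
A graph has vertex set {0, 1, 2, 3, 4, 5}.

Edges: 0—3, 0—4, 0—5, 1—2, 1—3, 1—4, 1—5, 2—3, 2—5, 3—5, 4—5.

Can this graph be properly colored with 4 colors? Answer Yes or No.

The chromatic number is 4. 1, 2, 3, 5 are pairwise adjacent (a clique of size 4), so at least 4 colors are needed.
4 colors suffice: color a → {5}; color b → {0, 1}; color c → {3, 4}; color d → {2}.
That is already a proper 4-coloring.

Yes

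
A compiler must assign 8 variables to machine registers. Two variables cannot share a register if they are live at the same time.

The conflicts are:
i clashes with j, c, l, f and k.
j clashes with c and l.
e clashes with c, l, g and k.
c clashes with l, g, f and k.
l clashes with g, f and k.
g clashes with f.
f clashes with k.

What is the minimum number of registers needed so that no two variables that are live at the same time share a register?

i, c, l, f, k are mutually in conflict, so at least 5 registers are needed.
5 registers suffice: i=4, j=3, e=4, c=1, l=2, g=3, f=5, k=3. Every pair that conflicts lands in different registers.

5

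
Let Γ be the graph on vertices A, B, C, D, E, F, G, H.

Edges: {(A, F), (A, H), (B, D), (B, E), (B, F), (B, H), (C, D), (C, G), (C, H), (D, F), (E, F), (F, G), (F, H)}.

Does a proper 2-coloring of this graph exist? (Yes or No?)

B, F, H form a triangle, so at least 3 colors are needed.
So 2 colors are not enough.

No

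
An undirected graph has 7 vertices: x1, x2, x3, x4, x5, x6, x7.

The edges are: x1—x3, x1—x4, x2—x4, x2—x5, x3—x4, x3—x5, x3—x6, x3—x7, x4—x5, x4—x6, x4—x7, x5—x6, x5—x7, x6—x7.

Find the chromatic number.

5

x3, x4, x5, x6, x7 form a clique, so at least 5 colors are needed.
A valid assignment using 5 colors: x1=blue, x2=green, x3=green, x4=red, x5=blue, x6=purple, x7=yellow. Each edge has distinct colors on its endpoints.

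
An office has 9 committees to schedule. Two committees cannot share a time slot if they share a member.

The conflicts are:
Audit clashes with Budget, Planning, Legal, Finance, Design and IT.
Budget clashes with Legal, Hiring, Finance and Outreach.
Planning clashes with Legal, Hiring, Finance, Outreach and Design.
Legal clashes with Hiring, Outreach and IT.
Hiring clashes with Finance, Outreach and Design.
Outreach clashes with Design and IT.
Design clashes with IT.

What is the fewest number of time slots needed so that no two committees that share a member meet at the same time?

4

Budget, Legal, Hiring, Outreach pairwise conflict, so at least 4 time slots are needed.
4 time slots suffice: time slot 1 → {Audit, Hiring}; time slot 2 → {Finance, Outreach}; time slot 3 → {Legal, Design}; time slot 4 → {Budget, Planning, IT}. No two conflicting committees share a time slot.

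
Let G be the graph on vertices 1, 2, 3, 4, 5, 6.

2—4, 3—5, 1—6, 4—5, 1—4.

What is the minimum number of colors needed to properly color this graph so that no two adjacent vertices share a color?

2

1 and 6 are adjacent, so at least 2 colors are needed.
A valid assignment using 2 colors: 1=b, 2=b, 3=a, 4=a, 5=b, 6=a. Every edge joins two different colors.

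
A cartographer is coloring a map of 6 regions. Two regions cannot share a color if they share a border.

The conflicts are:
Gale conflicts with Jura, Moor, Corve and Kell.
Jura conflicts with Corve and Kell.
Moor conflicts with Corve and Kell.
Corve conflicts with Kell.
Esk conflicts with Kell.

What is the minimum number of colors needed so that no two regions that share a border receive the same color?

4

Gale, Moor, Corve, Kell pairwise conflict, so at least 4 colors are needed.
4 colors suffice: color 1 → {Kell}; color 2 → {Gale, Esk}; color 3 → {Corve}; color 4 → {Jura, Moor}. No two conflicting regions share a color.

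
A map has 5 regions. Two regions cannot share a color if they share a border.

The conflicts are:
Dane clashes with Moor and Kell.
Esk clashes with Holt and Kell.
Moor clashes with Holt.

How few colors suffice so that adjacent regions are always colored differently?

3

The cycle Dane-Moor-Holt-Esk-Kell-Dane has odd length 5, so it cannot be 2-colored; at least 3 colors are needed.
3 colors suffice: color 1 → {Dane, Holt}; color 2 → {Esk, Moor}; color 3 → {Kell}. Every pair that conflicts lands in different colors.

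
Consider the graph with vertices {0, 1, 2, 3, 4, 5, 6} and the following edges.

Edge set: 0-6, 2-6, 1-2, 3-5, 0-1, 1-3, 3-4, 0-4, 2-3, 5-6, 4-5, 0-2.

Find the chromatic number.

3

0, 2, 6 form a triangle, so at least 3 colors are needed.
3 colors suffice: 0=blue, 1=green, 2=red, 3=blue, 4=green, 5=red, 6=green. No two adjacent vertices share a color.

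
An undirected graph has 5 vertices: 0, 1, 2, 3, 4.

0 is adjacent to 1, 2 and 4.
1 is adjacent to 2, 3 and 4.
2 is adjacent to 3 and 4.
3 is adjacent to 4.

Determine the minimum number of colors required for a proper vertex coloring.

4

0, 1, 2, 4 form a clique, so at least 4 colors are needed.
4 colors suffice: color red → {1}; color blue → {4}; color green → {2}; color yellow → {0, 3}. Each edge has distinct colors on its endpoints.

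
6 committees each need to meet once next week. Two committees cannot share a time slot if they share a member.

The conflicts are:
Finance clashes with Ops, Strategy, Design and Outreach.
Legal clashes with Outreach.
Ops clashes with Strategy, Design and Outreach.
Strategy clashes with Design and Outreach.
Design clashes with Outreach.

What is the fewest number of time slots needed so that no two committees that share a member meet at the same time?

5

Finance, Ops, Strategy, Design, Outreach pairwise conflict, so at least 5 time slots are needed.
5 time slots suffice: time slot 1 → {Outreach}; time slot 2 → {Legal, Strategy}; time slot 3 → {Design}; time slot 4 → {Ops}; time slot 5 → {Finance}. Every pair that conflicts lands in different time slots.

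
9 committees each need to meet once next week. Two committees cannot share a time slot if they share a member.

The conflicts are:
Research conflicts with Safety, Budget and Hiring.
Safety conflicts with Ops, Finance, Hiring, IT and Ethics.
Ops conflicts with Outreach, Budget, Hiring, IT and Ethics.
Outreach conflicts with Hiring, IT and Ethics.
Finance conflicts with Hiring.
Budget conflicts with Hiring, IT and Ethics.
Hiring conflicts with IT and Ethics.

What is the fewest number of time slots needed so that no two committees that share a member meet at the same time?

4

Ops, Outreach, Hiring, IT are mutually in conflict, so at least 4 time slots are needed.
A valid assignment using 4 time slots: Research=3, Safety=2, Ops=3, Outreach=2, Finance=3, Budget=2, Hiring=1, IT=4, Ethics=4. No two conflicting committees share a time slot.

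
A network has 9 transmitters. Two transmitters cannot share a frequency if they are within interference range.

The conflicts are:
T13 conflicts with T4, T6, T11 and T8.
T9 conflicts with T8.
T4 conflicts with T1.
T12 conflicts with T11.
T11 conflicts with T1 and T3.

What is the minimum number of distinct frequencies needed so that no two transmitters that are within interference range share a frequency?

2

T11 and T1 conflict, so at least 2 frequencies are needed.
A valid assignment using 2 frequencies: T13=2, T9=2, T4=1, T12=2, T6=1, T11=1, T1=2, T3=2, T8=1. No two conflicting transmitters share a frequency.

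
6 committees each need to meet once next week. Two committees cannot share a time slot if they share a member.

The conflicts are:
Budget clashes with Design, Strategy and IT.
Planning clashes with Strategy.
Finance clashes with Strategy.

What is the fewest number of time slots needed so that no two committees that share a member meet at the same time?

2

Finance and Strategy conflict, so at least 2 time slots are needed.
2 time slots suffice: time slot 1 → {Budget, Planning, Finance}; time slot 2 → {Design, Strategy, IT}. Every pair that conflicts lands in different time slots.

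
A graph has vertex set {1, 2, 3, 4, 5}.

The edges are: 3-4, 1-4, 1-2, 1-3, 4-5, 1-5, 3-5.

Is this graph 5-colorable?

Yes

The chromatic number is 4. 1, 3, 4, 5 form a clique, so at least 4 colors are needed.
4 colors suffice: color a → {1}; color b → {2, 3}; color c → {5}; color d → {4}.
Since 5 ≥ 4, a proper 5-coloring certainly exists.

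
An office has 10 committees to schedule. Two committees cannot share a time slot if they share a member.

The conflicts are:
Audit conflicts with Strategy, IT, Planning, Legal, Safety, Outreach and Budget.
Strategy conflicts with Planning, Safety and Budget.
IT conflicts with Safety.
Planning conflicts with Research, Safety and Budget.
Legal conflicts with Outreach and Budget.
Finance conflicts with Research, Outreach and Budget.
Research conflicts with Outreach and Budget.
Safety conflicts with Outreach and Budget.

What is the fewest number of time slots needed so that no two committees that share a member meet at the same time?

5

Audit, Strategy, Planning, Safety, Budget are mutually in conflict, so at least 5 time slots are needed.
5 time slots suffice: time slot 1 → {Audit, Research}; time slot 2 → {IT, Outreach, Budget}; time slot 3 → {Legal, Finance, Safety}; time slot 4 → {Planning}; time slot 5 → {Strategy}. Every pair that conflicts lands in different time slots.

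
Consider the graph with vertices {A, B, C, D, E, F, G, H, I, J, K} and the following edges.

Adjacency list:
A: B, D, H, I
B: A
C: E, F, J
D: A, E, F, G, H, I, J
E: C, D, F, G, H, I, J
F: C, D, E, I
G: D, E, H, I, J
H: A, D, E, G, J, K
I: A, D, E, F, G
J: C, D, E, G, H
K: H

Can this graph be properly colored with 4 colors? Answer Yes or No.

D, E, G, H, J are pairwise adjacent (a clique of size 5), so at least 5 colors are needed.
So 4 colors are not enough.

No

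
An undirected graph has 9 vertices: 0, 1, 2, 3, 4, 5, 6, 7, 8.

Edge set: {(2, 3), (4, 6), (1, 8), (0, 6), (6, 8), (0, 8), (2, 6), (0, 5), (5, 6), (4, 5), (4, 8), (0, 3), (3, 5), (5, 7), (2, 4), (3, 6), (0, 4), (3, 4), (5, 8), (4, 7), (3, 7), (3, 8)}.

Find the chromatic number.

0, 3, 4, 5, 6, 8 are mutually adjacent (a clique of size 6), so at least 6 colors are needed.
One proper 6-coloring: 0=orange, 1=red, 2=green, 3=blue, 4=red, 5=purple, 6=yellow, 7=green, 8=green. Each edge has distinct colors on its endpoints.

6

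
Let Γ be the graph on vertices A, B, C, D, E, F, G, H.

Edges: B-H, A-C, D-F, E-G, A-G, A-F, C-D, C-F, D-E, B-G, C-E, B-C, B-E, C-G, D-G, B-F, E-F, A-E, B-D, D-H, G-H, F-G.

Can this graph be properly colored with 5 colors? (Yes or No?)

B, C, D, E, F, G are mutually adjacent (a clique of size 6), so at least 6 colors are needed.
So 5 colors are not enough.

No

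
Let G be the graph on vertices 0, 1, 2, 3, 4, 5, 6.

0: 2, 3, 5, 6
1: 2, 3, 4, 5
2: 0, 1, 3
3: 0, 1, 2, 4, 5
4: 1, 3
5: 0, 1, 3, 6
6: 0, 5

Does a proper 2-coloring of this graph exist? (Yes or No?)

No

1, 3, 5 are mutually adjacent, so at least 3 colors are needed.
So 2 colors are not enough.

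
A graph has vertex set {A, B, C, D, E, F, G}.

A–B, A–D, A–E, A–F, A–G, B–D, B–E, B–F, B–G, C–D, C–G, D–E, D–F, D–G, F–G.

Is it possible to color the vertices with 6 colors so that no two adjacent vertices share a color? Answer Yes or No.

Yes

The chromatic number is 5. A, B, D, F, G are mutually adjacent (a clique of size 5), so at least 5 colors are needed.
5 colors suffice: color 1 → {D}; color 2 → {A, C}; color 3 → {E, G}; color 4 → {B}; color 5 → {F}.
Since 6 ≥ 5, a proper 6-coloring certainly exists.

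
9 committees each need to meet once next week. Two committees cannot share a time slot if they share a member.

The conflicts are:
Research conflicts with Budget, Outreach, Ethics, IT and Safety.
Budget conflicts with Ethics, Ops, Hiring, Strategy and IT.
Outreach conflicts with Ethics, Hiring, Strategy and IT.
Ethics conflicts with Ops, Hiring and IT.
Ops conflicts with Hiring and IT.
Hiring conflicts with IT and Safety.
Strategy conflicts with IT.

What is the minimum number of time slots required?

Budget, Ethics, Ops, Hiring, IT all conflict with each other, so at least 5 time slots are needed.
5 time slots suffice: time slot 1 → {IT, Safety}; time slot 2 → {Ethics, Strategy}; time slot 3 → {Research, Hiring}; time slot 4 → {Budget, Outreach}; time slot 5 → {Ops}. No two conflicting committees share a time slot.

5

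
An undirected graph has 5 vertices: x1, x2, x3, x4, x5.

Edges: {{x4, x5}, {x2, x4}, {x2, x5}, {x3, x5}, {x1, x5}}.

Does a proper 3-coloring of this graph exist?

The chromatic number is 3. x2, x4, x5 form a triangle, so at least 3 colors are needed.
A valid assignment using 3 colors: x1=2, x2=3, x3=2, x4=2, x5=1.
That is already a proper 3-coloring.

Yes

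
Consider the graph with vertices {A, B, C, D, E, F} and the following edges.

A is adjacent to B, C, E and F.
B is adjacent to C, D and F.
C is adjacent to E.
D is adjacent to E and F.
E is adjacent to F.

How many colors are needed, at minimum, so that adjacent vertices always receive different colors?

3

A, C, E are mutually adjacent, so at least 3 colors are needed.
3 colors suffice: color red → {A, D}; color blue → {B, E}; color green → {C, F}. Every edge joins two different colors.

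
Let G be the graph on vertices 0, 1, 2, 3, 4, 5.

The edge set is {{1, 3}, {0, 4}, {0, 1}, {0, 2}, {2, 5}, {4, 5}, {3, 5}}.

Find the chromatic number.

3

The cycle 2-0-1-3-5-2 has odd length 5, so it cannot be 2-colored; at least 3 colors are needed.
3 colors suffice: color a → {0, 5}; color b → {1, 2, 4}; color c → {3}. No two adjacent vertices share a color.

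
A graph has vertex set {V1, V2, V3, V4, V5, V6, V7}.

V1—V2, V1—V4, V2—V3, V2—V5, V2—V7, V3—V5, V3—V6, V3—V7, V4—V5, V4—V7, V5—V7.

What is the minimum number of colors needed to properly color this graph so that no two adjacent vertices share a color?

4

V2, V3, V5, V7 form a clique, so at least 4 colors are needed.
A valid assignment using 4 colors: V1=2, V2=1, V3=3, V4=1, V5=2, V6=1, V7=4. Every edge joins two different colors.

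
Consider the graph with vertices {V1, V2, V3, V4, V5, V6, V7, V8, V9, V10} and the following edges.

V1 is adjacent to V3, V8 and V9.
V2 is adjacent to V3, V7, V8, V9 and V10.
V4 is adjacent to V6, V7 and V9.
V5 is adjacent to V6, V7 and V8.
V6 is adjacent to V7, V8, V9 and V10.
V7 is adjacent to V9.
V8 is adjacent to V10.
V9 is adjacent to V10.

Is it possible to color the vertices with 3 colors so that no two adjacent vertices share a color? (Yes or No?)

V4, V6, V7, V9 are pairwise adjacent (a clique of size 4), so at least 4 colors are needed.
So 3 colors are not enough.

No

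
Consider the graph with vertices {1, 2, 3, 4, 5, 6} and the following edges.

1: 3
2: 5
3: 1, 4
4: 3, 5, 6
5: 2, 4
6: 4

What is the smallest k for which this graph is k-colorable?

2

2 and 5 are adjacent, so at least 2 colors are needed.
2 colors suffice: 1=red, 2=red, 3=blue, 4=red, 5=blue, 6=blue. Every edge joins two different colors.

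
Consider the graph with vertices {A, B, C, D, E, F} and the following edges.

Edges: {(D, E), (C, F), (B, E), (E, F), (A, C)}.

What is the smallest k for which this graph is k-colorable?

2

C and F are adjacent, so at least 2 colors are needed.
One proper 2-coloring: A=2, B=2, C=1, D=2, E=1, F=2. Each edge has distinct colors on its endpoints.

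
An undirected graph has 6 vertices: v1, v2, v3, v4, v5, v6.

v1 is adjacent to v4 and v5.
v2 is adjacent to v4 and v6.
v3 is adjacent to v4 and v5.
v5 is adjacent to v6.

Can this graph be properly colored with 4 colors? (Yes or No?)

Yes

The chromatic number is 3. The cycle v5-v3-v4-v2-v6-v5 has odd length 5, so it cannot be 2-colored; at least 3 colors are needed.
3 colors suffice: v1=blue, v2=blue, v3=blue, v4=red, v5=red, v6=green.
Since 4 ≥ 3, a proper 4-coloring certainly exists.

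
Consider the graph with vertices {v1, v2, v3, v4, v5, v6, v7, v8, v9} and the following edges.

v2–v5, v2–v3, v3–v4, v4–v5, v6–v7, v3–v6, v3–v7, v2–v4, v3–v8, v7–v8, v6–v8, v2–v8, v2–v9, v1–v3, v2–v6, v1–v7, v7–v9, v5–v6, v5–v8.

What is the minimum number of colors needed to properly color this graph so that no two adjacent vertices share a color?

v2, v5, v6, v8 form a clique, so at least 4 colors are needed.
One proper 4-coloring: v1=3, v2=2, v3=1, v4=3, v5=1, v6=3, v7=2, v8=4, v9=1. Each edge has distinct colors on its endpoints.

4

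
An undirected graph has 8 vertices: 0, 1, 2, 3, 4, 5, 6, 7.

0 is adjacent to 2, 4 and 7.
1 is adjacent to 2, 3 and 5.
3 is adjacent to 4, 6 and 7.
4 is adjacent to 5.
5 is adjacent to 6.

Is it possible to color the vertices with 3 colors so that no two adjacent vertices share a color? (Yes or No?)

Yes

The chromatic number is 3. The cycle 0-4-3-1-2-0 has odd length 5, so it cannot be 2-colored; at least 3 colors are needed.
3 colors suffice: color red → {0, 3, 5}; color blue → {1, 4, 6, 7}; color green → {2}.
That is already a proper 3-coloring.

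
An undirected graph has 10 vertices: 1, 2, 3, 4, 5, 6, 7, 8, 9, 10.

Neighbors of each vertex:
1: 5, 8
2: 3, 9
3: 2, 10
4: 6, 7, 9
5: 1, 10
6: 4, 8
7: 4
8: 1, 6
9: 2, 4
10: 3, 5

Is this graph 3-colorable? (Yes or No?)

The chromatic number is 3. The cycle 3-2-9-4-6-8-1-5-10-3 has odd length 9, so it cannot be 2-colored; at least 3 colors are needed.
3 colors suffice: color red → {1, 2, 4, 10}; color blue → {3, 5, 6, 7, 9}; color green → {8}.
That is already a proper 3-coloring.

Yes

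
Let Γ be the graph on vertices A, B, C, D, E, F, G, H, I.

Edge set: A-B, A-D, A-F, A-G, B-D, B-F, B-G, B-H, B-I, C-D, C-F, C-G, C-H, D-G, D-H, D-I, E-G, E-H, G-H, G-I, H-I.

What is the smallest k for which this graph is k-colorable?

B, D, G, H, I are mutually adjacent (a clique of size 5), so at least 5 colors are needed.
One proper 5-coloring: A=4, B=2, C=2, D=3, E=2, F=1, G=1, H=4, I=5. No two adjacent vertices share a color.

5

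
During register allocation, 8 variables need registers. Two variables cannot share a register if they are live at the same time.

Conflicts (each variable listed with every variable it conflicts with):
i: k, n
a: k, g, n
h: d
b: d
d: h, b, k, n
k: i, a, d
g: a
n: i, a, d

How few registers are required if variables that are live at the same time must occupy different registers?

2

h and d conflict, so at least 2 registers are needed.
Using 2 registers: i=1, a=1, h=2, b=2, d=1, k=2, g=2, n=2. No two conflicting variables share a register.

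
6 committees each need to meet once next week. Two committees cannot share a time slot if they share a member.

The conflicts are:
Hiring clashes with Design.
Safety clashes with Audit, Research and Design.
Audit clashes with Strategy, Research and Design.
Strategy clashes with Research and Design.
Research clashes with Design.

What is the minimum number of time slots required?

4

Audit, Strategy, Research, Design are mutually in conflict, so at least 4 time slots are needed.
4 time slots suffice: Hiring=2, Safety=4, Audit=3, Strategy=4, Research=2, Design=1. No two conflicting committees share a time slot.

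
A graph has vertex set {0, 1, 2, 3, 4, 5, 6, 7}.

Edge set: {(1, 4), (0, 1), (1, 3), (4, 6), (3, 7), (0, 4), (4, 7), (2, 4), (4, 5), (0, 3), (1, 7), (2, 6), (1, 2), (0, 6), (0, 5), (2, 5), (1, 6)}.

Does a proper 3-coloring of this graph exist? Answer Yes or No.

1, 2, 4, 6 are mutually adjacent (a clique of size 4), so at least 4 colors are needed.
So 3 colors are not enough.

No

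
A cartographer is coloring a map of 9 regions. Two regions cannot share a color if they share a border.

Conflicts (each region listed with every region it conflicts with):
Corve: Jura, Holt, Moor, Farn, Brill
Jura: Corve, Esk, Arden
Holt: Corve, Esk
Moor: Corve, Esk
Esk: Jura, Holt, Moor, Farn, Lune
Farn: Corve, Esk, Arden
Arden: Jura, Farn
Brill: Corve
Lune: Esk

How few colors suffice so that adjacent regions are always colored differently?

Holt and Esk conflict, so at least 2 colors are needed.
2 colors suffice: color 1 → {Corve, Esk, Arden}; color 2 → {Jura, Holt, Moor, Farn, Brill, Lune}. Each listed conflict is separated.

2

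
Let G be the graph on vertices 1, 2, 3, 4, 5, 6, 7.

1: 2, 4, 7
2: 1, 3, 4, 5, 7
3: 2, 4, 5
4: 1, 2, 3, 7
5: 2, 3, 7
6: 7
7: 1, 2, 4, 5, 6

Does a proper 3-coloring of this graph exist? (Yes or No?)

No

1, 2, 4, 7 are mutually adjacent (a clique of size 4), so at least 4 colors are needed.
So 3 colors are not enough.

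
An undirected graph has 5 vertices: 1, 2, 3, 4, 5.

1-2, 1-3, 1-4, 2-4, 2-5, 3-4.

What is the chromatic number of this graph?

1, 2, 4 are mutually adjacent, so at least 3 colors are needed.
A valid assignment using 3 colors: 1=green, 2=red, 3=red, 4=blue, 5=blue. Every edge joins two different colors.

3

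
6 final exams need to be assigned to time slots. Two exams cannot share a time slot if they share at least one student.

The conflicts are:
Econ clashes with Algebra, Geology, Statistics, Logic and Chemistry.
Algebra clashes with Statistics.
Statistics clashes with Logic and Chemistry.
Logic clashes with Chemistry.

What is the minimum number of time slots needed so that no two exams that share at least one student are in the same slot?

Econ, Statistics, Logic, Chemistry are mutually in conflict, so at least 4 time slots are needed.
4 time slots suffice: time slot 1 → {Econ}; time slot 2 → {Geology, Statistics}; time slot 3 → {Algebra, Logic}; time slot 4 → {Chemistry}. No two conflicting exams share a time slot.

4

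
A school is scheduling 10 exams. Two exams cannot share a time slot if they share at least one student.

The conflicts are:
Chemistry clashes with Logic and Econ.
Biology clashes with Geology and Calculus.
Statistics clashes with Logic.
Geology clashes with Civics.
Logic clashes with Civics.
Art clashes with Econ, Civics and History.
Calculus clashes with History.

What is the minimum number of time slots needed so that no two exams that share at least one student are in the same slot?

3

The cycle Civics-Logic-Chemistry-Econ-Art-Civics has odd length 5, so it cannot be 2-colored; at least 3 time slots are needed.
A valid assignment using 3 time slots: Chemistry=2, Biology=1, Statistics=2, Geology=3, Logic=1, Art=1, Calculus=2, Econ=3, Civics=2, History=3. No two conflicting exams share a time slot.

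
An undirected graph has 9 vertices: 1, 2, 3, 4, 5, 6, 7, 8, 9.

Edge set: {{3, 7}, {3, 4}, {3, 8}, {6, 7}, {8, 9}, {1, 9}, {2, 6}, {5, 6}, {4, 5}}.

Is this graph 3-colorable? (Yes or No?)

The chromatic number is 3. The cycle 6-7-3-4-5-6 has odd length 5, so it cannot be 2-colored; at least 3 colors are needed.
3 colors suffice: color a → {3, 6, 9}; color b → {1, 2, 4, 7, 8}; color c → {5}.
That is already a proper 3-coloring.

Yes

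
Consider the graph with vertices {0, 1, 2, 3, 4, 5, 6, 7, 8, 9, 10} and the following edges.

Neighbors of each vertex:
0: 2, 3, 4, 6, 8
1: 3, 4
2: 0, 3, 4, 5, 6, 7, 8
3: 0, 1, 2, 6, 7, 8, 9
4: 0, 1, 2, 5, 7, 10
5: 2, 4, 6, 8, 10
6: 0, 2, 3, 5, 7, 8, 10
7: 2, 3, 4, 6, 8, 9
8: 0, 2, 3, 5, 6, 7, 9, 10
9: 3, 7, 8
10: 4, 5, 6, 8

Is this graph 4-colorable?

2, 3, 6, 7, 8 are mutually adjacent (a clique of size 5), so at least 5 colors are needed.
So 4 colors are not enough.

No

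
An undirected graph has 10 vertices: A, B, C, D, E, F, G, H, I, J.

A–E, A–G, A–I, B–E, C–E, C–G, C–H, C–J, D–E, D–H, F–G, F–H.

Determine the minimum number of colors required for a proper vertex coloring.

A and I are adjacent, so at least 2 colors are needed.
2 colors suffice: color red → {E, G, H, I, J}; color blue → {A, B, C, D, F}. Every edge joins two different colors.

2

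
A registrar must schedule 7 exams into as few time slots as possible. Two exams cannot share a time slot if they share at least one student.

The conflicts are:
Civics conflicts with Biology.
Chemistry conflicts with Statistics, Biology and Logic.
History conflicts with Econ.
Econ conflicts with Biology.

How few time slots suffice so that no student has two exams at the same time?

2

Chemistry and Logic conflict, so at least 2 time slots are needed.
Using 2 time slots: Civics=1, Chemistry=1, History=2, Statistics=2, Econ=1, Biology=2, Logic=2. Each listed conflict is separated.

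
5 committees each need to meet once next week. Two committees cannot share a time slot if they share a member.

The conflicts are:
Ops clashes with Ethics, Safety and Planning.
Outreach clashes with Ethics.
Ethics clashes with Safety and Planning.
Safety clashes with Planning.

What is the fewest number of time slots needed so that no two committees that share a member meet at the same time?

4

Ops, Ethics, Safety, Planning all conflict with each other, so at least 4 time slots are needed.
4 time slots suffice: Ops=4, Outreach=2, Ethics=1, Safety=3, Planning=2. Every pair that conflicts lands in different time slots.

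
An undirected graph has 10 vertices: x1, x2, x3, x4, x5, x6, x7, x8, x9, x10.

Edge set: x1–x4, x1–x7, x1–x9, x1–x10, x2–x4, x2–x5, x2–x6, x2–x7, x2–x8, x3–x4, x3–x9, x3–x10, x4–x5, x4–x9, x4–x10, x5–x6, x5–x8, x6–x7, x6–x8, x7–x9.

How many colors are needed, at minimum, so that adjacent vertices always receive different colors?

x2, x5, x6, x8 are pairwise adjacent (a clique of size 4), so at least 4 colors are needed.
4 colors suffice: color 1 → {x4, x7, x8}; color 2 → {x1, x2, x3}; color 3 → {x6, x9, x10}; color 4 → {x5}. Every edge joins two different colors.

4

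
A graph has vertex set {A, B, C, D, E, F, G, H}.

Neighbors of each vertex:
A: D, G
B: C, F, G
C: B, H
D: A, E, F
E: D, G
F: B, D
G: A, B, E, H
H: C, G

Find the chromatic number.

3

The cycle F-D-E-G-B-F has odd length 5, so it cannot be 2-colored; at least 3 colors are needed.
A valid assignment using 3 colors: A=2, B=2, C=1, D=1, E=2, F=3, G=1, H=2. Each edge has distinct colors on its endpoints.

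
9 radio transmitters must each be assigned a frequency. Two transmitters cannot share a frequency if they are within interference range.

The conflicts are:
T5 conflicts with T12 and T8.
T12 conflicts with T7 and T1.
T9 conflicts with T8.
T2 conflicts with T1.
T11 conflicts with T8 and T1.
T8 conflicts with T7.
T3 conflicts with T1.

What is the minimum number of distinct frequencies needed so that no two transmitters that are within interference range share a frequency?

3

The cycle T12-T1-T11-T8-T5-T12 has odd length 5, so it cannot be 2-colored; at least 3 frequencies are needed.
3 frequencies suffice: frequency 1 → {T8, T1}; frequency 2 → {T12, T9, T2, T11, T3}; frequency 3 → {T5, T7}. Each listed conflict is separated.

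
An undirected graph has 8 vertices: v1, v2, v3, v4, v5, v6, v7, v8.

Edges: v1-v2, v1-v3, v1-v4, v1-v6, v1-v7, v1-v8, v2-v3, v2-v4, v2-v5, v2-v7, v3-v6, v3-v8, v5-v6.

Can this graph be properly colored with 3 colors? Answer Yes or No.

The chromatic number is 3. v1, v2, v3 are mutually adjacent, so at least 3 colors are needed.
A valid assignment using 3 colors: v1=1, v2=2, v3=3, v4=3, v5=1, v6=2, v7=3, v8=2.
That is already a proper 3-coloring.

Yes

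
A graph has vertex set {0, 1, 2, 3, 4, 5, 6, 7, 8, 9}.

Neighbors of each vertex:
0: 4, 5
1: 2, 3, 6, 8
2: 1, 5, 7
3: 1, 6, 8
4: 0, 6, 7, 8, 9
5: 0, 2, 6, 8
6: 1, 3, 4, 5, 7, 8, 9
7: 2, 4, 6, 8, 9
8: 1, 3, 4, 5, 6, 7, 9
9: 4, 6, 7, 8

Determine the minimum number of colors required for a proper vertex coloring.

5

4, 6, 7, 8, 9 form a clique, so at least 5 colors are needed.
5 colors suffice: color a → {0, 2, 6}; color b → {8}; color c → {1, 5, 7}; color d → {3, 4}; color e → {9}. No two adjacent vertices share a color.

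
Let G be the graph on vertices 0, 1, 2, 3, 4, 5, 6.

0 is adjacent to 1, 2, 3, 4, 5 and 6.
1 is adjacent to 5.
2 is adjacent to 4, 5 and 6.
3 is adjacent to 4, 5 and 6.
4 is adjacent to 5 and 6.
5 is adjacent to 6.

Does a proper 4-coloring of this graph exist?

0, 3, 4, 5, 6 are pairwise adjacent (a clique of size 5), so at least 5 colors are needed.
So 4 colors are not enough.

No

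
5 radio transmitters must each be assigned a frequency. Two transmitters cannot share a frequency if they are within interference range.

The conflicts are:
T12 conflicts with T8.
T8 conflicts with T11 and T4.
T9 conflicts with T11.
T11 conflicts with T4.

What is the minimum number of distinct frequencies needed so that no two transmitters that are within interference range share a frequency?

T8, T11, T4 are mutually in conflict, so at least 3 frequencies are needed.
A valid assignment using 3 frequencies: T12=2, T8=1, T9=1, T11=2, T4=3. Every pair that conflicts lands in different frequencies.

3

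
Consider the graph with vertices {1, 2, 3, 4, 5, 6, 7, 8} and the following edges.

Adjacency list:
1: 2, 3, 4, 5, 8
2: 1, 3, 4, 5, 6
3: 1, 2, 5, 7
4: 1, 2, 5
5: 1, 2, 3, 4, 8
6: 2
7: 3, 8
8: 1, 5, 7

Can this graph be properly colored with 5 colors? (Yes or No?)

Yes

The chromatic number is 4. 1, 2, 4, 5 are pairwise adjacent (a clique of size 4), so at least 4 colors are needed.
4 colors suffice: color a → {2, 8}; color b → {1, 6, 7}; color c → {5}; color d → {3, 4}.
Since 5 ≥ 4, a proper 5-coloring certainly exists.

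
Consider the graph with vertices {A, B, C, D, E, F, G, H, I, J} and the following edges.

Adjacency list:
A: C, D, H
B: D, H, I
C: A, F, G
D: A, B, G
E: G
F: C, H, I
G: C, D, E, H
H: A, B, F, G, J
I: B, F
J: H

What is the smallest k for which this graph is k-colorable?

B and D are adjacent, so at least 2 colors are needed.
2 colors suffice: color red → {C, D, E, H, I}; color blue → {A, B, F, G, J}. Every edge joins two different colors.

2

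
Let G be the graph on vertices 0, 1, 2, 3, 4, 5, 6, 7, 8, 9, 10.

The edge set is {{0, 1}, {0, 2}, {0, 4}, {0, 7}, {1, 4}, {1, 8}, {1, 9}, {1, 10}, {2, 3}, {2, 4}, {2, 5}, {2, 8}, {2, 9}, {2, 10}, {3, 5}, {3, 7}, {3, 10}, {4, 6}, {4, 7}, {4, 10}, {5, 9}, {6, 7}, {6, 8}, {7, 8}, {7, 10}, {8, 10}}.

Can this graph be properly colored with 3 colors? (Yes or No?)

The chromatic number is 3. 2, 5, 9 are mutually adjacent, so at least 3 colors are needed.
3 colors suffice: color red → {1, 2, 7}; color blue → {3, 4, 8, 9}; color green → {0, 5, 6, 10}.
That is already a proper 3-coloring.

Yes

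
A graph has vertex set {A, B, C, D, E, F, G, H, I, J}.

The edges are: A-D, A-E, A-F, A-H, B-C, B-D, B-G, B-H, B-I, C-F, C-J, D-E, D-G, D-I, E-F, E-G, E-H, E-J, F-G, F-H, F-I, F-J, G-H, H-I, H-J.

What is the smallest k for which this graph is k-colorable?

4

E, F, H, J are mutually adjacent (a clique of size 4), so at least 4 colors are needed.
4 colors suffice: color 1 → {C, D, H}; color 2 → {B, F}; color 3 → {E, I}; color 4 → {A, G, J}. Every edge joins two different colors.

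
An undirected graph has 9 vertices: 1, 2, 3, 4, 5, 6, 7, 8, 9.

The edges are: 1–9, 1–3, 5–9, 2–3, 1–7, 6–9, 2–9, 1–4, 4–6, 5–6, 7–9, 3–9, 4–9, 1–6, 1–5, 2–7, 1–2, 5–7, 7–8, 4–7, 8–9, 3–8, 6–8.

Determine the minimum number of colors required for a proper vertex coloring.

4

1, 5, 6, 9 are pairwise adjacent (a clique of size 4), so at least 4 colors are needed.
A valid assignment using 4 colors: 1=b, 2=d, 3=c, 4=d, 5=d, 6=c, 7=c, 8=b, 9=a. No two adjacent vertices share a color.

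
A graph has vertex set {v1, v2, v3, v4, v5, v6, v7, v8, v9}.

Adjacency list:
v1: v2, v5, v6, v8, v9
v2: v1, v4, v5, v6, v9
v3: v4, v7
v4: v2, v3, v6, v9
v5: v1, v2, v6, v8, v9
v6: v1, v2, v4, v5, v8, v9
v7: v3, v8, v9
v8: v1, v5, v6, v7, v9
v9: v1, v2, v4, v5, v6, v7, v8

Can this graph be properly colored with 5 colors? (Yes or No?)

The chromatic number is 5. v1, v2, v5, v6, v9 are pairwise adjacent (a clique of size 5), so at least 5 colors are needed.
5 colors suffice: color R → {v3, v9}; color B → {v6, v7}; color G → {v1, v4}; color Y → {v2, v8}; color P → {v5}.
That is already a proper 5-coloring.

Yes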